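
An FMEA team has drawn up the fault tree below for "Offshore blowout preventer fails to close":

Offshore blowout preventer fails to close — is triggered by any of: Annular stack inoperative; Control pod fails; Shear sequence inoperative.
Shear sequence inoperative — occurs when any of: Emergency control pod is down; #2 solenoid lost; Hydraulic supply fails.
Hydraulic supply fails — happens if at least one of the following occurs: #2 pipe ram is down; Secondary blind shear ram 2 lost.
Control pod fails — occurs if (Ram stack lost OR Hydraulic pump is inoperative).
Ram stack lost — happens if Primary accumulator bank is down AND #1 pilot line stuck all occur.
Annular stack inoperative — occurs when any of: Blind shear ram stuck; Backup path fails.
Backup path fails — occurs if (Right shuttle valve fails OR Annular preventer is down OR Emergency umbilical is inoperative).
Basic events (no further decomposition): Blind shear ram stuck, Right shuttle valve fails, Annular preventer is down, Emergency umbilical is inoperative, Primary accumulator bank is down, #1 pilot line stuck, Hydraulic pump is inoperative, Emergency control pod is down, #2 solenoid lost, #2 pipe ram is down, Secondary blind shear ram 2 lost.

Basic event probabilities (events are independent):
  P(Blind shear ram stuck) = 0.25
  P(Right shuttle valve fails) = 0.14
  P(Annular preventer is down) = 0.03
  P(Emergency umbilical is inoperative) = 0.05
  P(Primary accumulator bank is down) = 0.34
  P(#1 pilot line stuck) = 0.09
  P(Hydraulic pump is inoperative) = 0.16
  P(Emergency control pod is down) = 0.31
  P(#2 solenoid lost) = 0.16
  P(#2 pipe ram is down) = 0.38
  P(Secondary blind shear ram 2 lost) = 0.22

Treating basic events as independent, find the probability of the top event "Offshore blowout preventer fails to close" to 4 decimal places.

0.8643

P(Backup path fails) [OR] = 1 − (1−0.14) × (1−0.03) × (1−0.05) = 0.207510
P(Annular stack inoperative) [OR] = 1 − (1−0.25) × (1−0.207510) = 0.405633
P(Ram stack lost) [AND] = 0.34 × 0.09 = 0.030600
P(Control pod fails) [OR] = 1 − (1−0.030600) × (1−0.16) = 0.185704
P(Hydraulic supply fails) [OR] = 1 − (1−0.38) × (1−0.22) = 0.516400
P(Shear sequence inoperative) [OR] = 1 − (1−0.31) × (1−0.16) × (1−0.516400) = 0.719705
P(Offshore blowout preventer fails to close) [OR] = 1 − (1−0.405633) × (1−0.185704) × (1−0.719705) = 0.864340
Rounded to 4 decimal places: P(Offshore blowout preventer fails to close) ≈ 0.8643.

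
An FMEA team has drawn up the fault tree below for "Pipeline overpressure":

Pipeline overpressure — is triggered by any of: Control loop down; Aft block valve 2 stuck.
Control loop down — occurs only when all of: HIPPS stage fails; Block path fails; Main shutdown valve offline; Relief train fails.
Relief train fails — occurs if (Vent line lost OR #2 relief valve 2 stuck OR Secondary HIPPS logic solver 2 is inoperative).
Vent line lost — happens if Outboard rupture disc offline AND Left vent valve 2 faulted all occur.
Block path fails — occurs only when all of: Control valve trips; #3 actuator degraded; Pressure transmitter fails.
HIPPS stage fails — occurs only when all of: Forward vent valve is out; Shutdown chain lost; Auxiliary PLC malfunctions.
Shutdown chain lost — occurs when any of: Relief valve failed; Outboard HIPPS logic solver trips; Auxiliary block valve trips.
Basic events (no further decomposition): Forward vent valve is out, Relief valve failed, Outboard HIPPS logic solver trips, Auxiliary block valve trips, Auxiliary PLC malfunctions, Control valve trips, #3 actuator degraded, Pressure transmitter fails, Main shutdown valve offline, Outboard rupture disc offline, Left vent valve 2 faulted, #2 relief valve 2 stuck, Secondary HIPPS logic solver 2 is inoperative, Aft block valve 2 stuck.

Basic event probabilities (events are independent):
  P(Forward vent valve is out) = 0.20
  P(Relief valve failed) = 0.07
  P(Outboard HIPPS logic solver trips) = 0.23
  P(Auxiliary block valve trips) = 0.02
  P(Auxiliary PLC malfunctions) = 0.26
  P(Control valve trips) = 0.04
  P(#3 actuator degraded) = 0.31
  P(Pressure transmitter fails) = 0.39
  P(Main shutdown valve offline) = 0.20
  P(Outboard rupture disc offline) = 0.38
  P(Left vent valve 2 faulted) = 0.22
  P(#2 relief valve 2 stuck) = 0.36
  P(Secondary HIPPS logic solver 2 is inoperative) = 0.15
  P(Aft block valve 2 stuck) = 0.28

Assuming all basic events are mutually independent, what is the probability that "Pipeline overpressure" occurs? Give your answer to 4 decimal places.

0.2800

P(Shutdown chain lost) [OR] = 1 − (1−0.07) × (1−0.23) × (1−0.02) = 0.298222
P(HIPPS stage fails) [AND] = 0.20 × 0.298222 × 0.26 = 0.015508
P(Block path fails) [AND] = 0.04 × 0.31 × 0.39 = 0.004836
P(Vent line lost) [AND] = 0.38 × 0.22 = 0.083600
P(Relief train fails) [OR] = 1 − (1−0.083600) × (1−0.36) × (1−0.15) = 0.501478
P(Control loop down) [AND] = 0.015508 × 0.004836 × 0.20 × 0.501478 = 0.000008
P(Pipeline overpressure) [OR] = 1 − (1−0.000008) × (1−0.28) = 0.280006
Rounded to 4 decimal places: P(Pipeline overpressure) ≈ 0.2800.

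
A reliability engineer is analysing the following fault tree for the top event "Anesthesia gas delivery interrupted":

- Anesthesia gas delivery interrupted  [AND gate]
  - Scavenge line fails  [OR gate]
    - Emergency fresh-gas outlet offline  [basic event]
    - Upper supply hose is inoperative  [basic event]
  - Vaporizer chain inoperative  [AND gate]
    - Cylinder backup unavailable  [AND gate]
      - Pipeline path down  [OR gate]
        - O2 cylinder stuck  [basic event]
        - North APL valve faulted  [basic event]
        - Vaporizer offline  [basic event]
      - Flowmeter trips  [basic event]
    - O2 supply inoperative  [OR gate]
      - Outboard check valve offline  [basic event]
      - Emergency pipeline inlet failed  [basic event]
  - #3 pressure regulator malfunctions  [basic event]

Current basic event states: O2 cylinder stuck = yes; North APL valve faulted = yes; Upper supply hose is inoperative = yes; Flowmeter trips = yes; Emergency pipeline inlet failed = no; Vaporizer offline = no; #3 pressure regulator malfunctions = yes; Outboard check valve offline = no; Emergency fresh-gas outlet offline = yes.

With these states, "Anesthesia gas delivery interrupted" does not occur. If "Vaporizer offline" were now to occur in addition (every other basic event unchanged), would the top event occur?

No

Counterfactual: set "Vaporizer offline" to occurred.
Scavenge line fails [OR]: Emergency fresh-gas outlet offline=occurs, Upper supply hose is inoperative=occurs → at least one input occurs → occurs.
Pipeline path down [OR]: O2 cylinder stuck=occurs, North APL valve faulted=occurs, Vaporizer offline=occurs → at least one input occurs → occurs.
Cylinder backup unavailable [AND]: Pipeline path down=occurs, Flowmeter trips=occurs → all inputs occur → occurs.
O2 supply inoperative [OR]: Outboard check valve offline=not, Emergency pipeline inlet failed=not → no input occurs → does not occur.
Vaporizer chain inoperative [AND]: Cylinder backup unavailable=occurs, O2 supply inoperative=not → not all inputs occur → does not occur.
Anesthesia gas delivery interrupted [AND]: Scavenge line fails=occurs, Vaporizer chain inoperative=not, #3 pressure regulator malfunctions=occurs → not all inputs occur → does not occur.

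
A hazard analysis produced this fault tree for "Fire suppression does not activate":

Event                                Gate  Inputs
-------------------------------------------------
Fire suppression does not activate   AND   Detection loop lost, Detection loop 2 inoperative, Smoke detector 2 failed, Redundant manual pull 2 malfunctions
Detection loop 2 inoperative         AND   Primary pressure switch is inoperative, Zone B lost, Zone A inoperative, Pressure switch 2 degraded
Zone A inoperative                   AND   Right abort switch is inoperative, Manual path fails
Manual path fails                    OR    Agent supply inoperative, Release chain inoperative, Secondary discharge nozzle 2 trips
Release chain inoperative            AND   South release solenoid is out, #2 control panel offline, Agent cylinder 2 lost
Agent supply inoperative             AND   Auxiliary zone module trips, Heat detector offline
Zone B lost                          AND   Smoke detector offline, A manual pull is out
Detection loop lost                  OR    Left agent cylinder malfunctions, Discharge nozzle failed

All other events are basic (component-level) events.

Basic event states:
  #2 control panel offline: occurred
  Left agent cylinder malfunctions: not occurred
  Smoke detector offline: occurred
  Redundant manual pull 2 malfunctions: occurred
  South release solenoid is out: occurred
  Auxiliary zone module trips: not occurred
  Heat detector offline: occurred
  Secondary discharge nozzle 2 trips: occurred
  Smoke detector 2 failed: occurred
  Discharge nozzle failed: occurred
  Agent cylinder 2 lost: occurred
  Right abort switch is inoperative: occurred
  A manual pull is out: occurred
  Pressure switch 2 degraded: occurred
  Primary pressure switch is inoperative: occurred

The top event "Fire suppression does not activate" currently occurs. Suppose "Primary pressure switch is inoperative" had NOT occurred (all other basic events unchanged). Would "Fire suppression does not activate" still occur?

Counterfactual: set "Primary pressure switch is inoperative" to not occurred.
Detection loop lost [OR]: Left agent cylinder malfunctions=not, Discharge nozzle failed=occurs → at least one input occurs → occurs.
Zone B lost [AND]: Smoke detector offline=occurs, A manual pull is out=occurs → all inputs occur → occurs.
Agent supply inoperative [AND]: Auxiliary zone module trips=not, Heat detector offline=occurs → not all inputs occur → does not occur.
Release chain inoperative [AND]: South release solenoid is out=occurs, #2 control panel offline=occurs, Agent cylinder 2 lost=occurs → all inputs occur → occurs.
Manual path fails [OR]: Agent supply inoperative=not, Release chain inoperative=occurs, Secondary discharge nozzle 2 trips=occurs → at least one input occurs → occurs.
Zone A inoperative [AND]: Right abort switch is inoperative=occurs, Manual path fails=occurs → all inputs occur → occurs.
Detection loop 2 inoperative [AND]: Primary pressure switch is inoperative=not, Zone B lost=occurs, Zone A inoperative=occurs, Pressure switch 2 degraded=occurs → not all inputs occur → does not occur.
Fire suppression does not activate [AND]: Detection loop lost=occurs, Detection loop 2 inoperative=not, Smoke detector 2 failed=occurs, Redundant manual pull 2 malfunctions=occurs → not all inputs occur → does not occur.

No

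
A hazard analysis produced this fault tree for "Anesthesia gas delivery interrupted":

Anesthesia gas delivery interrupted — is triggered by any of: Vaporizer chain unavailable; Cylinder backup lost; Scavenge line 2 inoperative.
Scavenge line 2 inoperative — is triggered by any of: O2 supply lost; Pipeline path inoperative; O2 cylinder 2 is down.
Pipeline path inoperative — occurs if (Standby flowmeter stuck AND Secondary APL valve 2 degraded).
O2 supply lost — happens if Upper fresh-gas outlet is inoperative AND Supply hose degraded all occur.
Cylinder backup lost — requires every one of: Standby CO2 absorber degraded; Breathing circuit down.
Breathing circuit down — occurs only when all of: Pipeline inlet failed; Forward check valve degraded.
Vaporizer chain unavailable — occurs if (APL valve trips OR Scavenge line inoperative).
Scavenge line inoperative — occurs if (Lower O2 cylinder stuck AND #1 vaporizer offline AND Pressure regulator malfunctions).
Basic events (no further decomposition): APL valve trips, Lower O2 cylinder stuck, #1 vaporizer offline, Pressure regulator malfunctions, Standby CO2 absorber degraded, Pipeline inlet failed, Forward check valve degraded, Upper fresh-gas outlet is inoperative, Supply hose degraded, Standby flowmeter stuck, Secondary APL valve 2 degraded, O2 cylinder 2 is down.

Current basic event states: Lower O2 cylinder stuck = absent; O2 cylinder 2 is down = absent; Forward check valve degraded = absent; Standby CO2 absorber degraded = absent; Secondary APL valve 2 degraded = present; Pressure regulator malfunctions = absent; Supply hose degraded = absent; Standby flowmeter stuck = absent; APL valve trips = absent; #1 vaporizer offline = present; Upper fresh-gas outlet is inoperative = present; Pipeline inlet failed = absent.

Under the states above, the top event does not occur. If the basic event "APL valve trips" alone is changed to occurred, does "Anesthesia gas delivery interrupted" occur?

Yes

Counterfactual: set "APL valve trips" to occurred.
Scavenge line inoperative [AND]: Lower O2 cylinder stuck=not, #1 vaporizer offline=occurs, Pressure regulator malfunctions=not → not all inputs occur → does not occur.
Vaporizer chain unavailable [OR]: APL valve trips=occurs, Scavenge line inoperative=not → at least one input occurs → occurs.
Breathing circuit down [AND]: Pipeline inlet failed=not, Forward check valve degraded=not → not all inputs occur → does not occur.
Cylinder backup lost [AND]: Standby CO2 absorber degraded=not, Breathing circuit down=not → not all inputs occur → does not occur.
O2 supply lost [AND]: Upper fresh-gas outlet is inoperative=occurs, Supply hose degraded=not → not all inputs occur → does not occur.
Pipeline path inoperative [AND]: Standby flowmeter stuck=not, Secondary APL valve 2 degraded=occurs → not all inputs occur → does not occur.
Scavenge line 2 inoperative [OR]: O2 supply lost=not, Pipeline path inoperative=not, O2 cylinder 2 is down=not → no input occurs → does not occur.
Anesthesia gas delivery interrupted [OR]: Vaporizer chain unavailable=occurs, Cylinder backup lost=not, Scavenge line 2 inoperative=not → at least one input occurs → occurs.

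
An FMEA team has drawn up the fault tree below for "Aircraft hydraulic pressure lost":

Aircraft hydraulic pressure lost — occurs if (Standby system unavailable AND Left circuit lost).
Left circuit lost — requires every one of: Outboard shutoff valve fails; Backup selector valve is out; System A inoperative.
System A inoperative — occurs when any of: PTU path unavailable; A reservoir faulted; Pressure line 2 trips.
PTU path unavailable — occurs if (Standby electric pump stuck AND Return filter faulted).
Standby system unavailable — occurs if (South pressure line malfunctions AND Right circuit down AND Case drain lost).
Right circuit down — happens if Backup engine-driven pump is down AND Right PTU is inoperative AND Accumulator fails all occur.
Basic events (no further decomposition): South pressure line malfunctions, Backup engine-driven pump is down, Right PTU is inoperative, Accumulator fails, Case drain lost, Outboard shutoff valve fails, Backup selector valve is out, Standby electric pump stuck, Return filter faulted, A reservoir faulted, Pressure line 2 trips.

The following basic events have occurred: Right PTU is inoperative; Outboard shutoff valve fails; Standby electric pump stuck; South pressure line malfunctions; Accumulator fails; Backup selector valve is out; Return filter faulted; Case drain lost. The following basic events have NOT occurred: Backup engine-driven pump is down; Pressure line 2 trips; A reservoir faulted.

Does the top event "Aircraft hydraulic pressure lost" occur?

Right circuit down [AND]: Backup engine-driven pump is down=not, Right PTU is inoperative=occurs, Accumulator fails=occurs → not all inputs occur → does not occur.
Standby system unavailable [AND]: South pressure line malfunctions=occurs, Right circuit down=not, Case drain lost=occurs → not all inputs occur → does not occur.
PTU path unavailable [AND]: Standby electric pump stuck=occurs, Return filter faulted=occurs → all inputs occur → occurs.
System A inoperative [OR]: PTU path unavailable=occurs, A reservoir faulted=not, Pressure line 2 trips=not → at least one input occurs → occurs.
Left circuit lost [AND]: Outboard shutoff valve fails=occurs, Backup selector valve is out=occurs, System A inoperative=occurs → all inputs occur → occurs.
Aircraft hydraulic pressure lost [AND]: Standby system unavailable=not, Left circuit lost=occurs → not all inputs occur → does not occur.

No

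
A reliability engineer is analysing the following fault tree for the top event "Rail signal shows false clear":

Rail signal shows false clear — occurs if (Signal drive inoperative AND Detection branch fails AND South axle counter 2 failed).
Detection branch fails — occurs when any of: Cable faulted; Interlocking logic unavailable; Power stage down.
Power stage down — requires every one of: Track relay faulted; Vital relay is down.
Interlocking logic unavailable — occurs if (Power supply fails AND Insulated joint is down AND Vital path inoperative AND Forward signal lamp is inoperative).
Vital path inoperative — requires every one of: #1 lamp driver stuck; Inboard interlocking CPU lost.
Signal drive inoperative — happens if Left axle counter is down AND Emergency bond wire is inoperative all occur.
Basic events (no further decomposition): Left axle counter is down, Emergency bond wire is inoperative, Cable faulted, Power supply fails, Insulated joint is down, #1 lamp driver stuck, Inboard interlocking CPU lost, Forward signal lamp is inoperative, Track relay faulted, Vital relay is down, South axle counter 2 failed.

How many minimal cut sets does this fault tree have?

3

Signal drive inoperative [AND]: one cut set from each child combined → 1 × 1 = 1 cut set(s).
Vital path inoperative [AND]: one cut set from each child combined → 1 × 1 = 1 cut set(s).
Interlocking logic unavailable [AND]: one cut set from each child combined → 1 × 1 × 1 × 1 = 1 cut set(s).
Power stage down [AND]: one cut set from each child combined → 1 × 1 = 1 cut set(s).
Detection branch fails [OR]: union of children's cut sets → 3 cut set(s).
Rail signal shows false clear [AND]: one cut set from each child combined → 1 × 3 × 1 = 3 cut set(s).
Minimal cut sets: {Cable faulted, Emergency bond wire is inoperative, Left axle counter is down, South axle counter 2 failed}; {#1 lamp driver stuck, Emergency bond wire is inoperative, Forward signal lamp is inoperative, Inboard interlocking CPU lost, Insulated joint is down, Left axle counter is down, Power supply fails, South axle counter 2 failed}; {Emergency bond wire is inoperative, Left axle counter is down, South axle counter 2 failed, Track relay faulted, Vital relay is down}.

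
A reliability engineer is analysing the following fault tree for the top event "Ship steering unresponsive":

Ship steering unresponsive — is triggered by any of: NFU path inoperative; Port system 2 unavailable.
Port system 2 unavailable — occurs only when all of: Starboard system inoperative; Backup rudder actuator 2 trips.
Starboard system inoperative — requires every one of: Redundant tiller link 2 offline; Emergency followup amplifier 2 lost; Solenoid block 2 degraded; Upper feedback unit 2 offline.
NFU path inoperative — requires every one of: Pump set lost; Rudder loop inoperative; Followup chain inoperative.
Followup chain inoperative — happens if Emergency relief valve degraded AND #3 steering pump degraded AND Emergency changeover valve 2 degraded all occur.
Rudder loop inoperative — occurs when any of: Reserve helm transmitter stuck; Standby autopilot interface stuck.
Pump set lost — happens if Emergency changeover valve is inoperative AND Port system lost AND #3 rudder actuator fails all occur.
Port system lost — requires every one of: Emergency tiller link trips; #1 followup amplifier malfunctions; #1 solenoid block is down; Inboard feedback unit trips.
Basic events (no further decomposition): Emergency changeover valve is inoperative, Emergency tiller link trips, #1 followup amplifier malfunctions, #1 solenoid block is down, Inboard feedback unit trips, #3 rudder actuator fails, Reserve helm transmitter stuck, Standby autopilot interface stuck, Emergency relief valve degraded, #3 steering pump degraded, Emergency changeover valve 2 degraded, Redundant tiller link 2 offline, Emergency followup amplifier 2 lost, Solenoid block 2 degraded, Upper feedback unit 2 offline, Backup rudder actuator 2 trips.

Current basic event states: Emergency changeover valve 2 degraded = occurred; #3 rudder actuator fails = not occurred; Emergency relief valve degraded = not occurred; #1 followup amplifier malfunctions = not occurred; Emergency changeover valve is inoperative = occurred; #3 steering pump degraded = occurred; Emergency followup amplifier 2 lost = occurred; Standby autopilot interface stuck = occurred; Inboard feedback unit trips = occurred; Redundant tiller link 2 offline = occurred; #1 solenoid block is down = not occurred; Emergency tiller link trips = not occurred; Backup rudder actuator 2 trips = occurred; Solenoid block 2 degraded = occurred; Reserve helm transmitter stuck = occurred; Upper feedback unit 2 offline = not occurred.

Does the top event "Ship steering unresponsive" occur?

Port system lost [AND]: Emergency tiller link trips=not, #1 followup amplifier malfunctions=not, #1 solenoid block is down=not, Inboard feedback unit trips=occurs → not all inputs occur → does not occur.
Pump set lost [AND]: Emergency changeover valve is inoperative=occurs, Port system lost=not, #3 rudder actuator fails=not → not all inputs occur → does not occur.
Rudder loop inoperative [OR]: Reserve helm transmitter stuck=occurs, Standby autopilot interface stuck=occurs → at least one input occurs → occurs.
Followup chain inoperative [AND]: Emergency relief valve degraded=not, #3 steering pump degraded=occurs, Emergency changeover valve 2 degraded=occurs → not all inputs occur → does not occur.
NFU path inoperative [AND]: Pump set lost=not, Rudder loop inoperative=occurs, Followup chain inoperative=not → not all inputs occur → does not occur.
Starboard system inoperative [AND]: Redundant tiller link 2 offline=occurs, Emergency followup amplifier 2 lost=occurs, Solenoid block 2 degraded=occurs, Upper feedback unit 2 offline=not → not all inputs occur → does not occur.
Port system 2 unavailable [AND]: Starboard system inoperative=not, Backup rudder actuator 2 trips=occurs → not all inputs occur → does not occur.
Ship steering unresponsive [OR]: NFU path inoperative=not, Port system 2 unavailable=not → no input occurs → does not occur.

No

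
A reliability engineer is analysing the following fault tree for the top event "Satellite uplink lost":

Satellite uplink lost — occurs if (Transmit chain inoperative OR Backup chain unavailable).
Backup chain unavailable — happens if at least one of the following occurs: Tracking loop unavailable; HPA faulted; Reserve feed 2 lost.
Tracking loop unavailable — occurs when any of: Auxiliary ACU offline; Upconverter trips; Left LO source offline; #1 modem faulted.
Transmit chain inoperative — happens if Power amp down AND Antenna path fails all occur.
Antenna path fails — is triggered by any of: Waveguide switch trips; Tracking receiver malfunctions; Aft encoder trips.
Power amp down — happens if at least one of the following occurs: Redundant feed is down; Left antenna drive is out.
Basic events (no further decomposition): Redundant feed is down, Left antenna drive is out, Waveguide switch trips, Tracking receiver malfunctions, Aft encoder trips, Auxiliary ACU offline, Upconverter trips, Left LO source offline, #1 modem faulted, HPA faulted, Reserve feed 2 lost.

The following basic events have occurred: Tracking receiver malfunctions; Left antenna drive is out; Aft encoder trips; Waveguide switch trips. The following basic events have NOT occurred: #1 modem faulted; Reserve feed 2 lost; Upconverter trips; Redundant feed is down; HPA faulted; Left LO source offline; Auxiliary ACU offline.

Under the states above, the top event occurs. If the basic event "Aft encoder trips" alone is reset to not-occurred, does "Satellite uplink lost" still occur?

Yes

Counterfactual: set "Aft encoder trips" to not occurred.
Power amp down [OR]: Redundant feed is down=not, Left antenna drive is out=occurs → at least one input occurs → occurs.
Antenna path fails [OR]: Waveguide switch trips=occurs, Tracking receiver malfunctions=occurs, Aft encoder trips=not → at least one input occurs → occurs.
Transmit chain inoperative [AND]: Power amp down=occurs, Antenna path fails=occurs → all inputs occur → occurs.
Tracking loop unavailable [OR]: Auxiliary ACU offline=not, Upconverter trips=not, Left LO source offline=not, #1 modem faulted=not → no input occurs → does not occur.
Backup chain unavailable [OR]: Tracking loop unavailable=not, HPA faulted=not, Reserve feed 2 lost=not → no input occurs → does not occur.
Satellite uplink lost [OR]: Transmit chain inoperative=occurs, Backup chain unavailable=not → at least one input occurs → occurs.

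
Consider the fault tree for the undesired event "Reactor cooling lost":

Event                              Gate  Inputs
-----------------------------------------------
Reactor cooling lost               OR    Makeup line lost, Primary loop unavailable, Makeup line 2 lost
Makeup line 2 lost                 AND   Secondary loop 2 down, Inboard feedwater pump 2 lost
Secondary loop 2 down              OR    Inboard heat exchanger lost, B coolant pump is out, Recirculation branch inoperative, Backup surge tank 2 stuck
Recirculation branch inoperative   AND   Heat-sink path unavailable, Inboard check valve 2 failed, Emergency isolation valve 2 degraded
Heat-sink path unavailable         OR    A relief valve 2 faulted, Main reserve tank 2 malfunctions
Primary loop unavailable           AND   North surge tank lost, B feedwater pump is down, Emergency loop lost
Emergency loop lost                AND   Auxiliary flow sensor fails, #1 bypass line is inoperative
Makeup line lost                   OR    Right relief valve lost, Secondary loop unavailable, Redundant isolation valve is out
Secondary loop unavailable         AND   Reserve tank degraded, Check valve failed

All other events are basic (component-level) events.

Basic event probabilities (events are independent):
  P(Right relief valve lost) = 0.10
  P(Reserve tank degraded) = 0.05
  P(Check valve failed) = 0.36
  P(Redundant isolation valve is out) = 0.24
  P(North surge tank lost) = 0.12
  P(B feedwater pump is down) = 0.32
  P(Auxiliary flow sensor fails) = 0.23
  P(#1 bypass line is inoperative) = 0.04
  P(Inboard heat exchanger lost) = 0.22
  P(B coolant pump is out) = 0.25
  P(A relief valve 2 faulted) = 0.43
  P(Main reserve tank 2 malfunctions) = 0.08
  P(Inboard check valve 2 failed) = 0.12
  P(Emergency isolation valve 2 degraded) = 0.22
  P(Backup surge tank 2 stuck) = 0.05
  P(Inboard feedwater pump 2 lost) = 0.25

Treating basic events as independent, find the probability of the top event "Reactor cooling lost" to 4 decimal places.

0.4043

P(Secondary loop unavailable) [AND] = 0.05 × 0.36 = 0.018000
P(Makeup line lost) [OR] = 1 − (1−0.10) × (1−0.018000) × (1−0.24) = 0.328312
P(Emergency loop lost) [AND] = 0.23 × 0.04 = 0.009200
P(Primary loop unavailable) [AND] = 0.12 × 0.32 × 0.009200 = 0.000353
P(Heat-sink path unavailable) [OR] = 1 − (1−0.43) × (1−0.08) = 0.475600
P(Recirculation branch inoperative) [AND] = 0.475600 × 0.12 × 0.22 = 0.012556
P(Secondary loop 2 down) [OR] = 1 − (1−0.22) × (1−0.25) × (1−0.012556) × (1−0.05) = 0.451228
P(Makeup line 2 lost) [AND] = 0.451228 × 0.25 = 0.112807
P(Reactor cooling lost) [OR] = 1 − (1−0.328312) × (1−0.000353) × (1−0.112807) = 0.404293
Rounded to 4 decimal places: P(Reactor cooling lost) ≈ 0.4043.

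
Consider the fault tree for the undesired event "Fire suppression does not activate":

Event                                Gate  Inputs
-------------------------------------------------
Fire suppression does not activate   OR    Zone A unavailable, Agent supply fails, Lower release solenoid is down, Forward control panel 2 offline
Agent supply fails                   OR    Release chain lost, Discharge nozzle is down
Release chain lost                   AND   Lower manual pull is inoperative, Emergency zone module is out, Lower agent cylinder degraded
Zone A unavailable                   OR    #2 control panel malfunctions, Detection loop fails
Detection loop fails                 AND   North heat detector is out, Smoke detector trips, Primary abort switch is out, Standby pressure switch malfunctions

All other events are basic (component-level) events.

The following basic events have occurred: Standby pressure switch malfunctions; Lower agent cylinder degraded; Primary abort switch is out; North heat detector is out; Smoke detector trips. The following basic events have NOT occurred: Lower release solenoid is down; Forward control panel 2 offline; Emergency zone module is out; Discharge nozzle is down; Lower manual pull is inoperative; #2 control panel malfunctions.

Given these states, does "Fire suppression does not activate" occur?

Detection loop fails [AND]: North heat detector is out=occurs, Smoke detector trips=occurs, Primary abort switch is out=occurs, Standby pressure switch malfunctions=occurs → all inputs occur → occurs.
Zone A unavailable [OR]: #2 control panel malfunctions=not, Detection loop fails=occurs → at least one input occurs → occurs.
Release chain lost [AND]: Lower manual pull is inoperative=not, Emergency zone module is out=not, Lower agent cylinder degraded=occurs → not all inputs occur → does not occur.
Agent supply fails [OR]: Release chain lost=not, Discharge nozzle is down=not → no input occurs → does not occur.
Fire suppression does not activate [OR]: Zone A unavailable=occurs, Agent supply fails=not, Lower release solenoid is down=not, Forward control panel 2 offline=not → at least one input occurs → occurs.

Yes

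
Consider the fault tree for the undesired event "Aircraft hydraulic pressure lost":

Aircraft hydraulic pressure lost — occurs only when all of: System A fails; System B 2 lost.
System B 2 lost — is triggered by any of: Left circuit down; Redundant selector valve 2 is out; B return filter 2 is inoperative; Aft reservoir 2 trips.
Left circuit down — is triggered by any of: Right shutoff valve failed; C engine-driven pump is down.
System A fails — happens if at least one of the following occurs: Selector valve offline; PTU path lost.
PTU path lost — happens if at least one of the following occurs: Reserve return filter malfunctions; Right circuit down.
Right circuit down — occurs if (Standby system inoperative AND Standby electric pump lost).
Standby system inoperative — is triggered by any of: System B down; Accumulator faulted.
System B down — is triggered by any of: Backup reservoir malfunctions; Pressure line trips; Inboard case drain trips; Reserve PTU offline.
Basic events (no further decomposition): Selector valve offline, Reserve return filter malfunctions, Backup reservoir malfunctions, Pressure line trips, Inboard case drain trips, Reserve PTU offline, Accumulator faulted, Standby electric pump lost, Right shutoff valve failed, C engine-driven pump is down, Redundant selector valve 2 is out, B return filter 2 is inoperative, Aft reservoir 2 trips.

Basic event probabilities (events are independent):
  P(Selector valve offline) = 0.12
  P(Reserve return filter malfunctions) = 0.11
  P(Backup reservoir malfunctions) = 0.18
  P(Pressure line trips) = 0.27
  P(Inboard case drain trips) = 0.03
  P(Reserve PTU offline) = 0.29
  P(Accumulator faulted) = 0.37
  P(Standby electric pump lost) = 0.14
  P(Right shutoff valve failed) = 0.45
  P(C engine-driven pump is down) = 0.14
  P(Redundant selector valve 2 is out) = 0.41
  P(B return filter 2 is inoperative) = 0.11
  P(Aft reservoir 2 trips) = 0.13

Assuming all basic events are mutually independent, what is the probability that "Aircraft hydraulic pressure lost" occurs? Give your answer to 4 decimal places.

P(System B down) [OR] = 1 − (1−0.18) × (1−0.27) × (1−0.03) × (1−0.29) = 0.587744
P(Standby system inoperative) [OR] = 1 − (1−0.587744) × (1−0.37) = 0.740279
P(Right circuit down) [AND] = 0.740279 × 0.14 = 0.103639
P(PTU path lost) [OR] = 1 − (1−0.11) × (1−0.103639) = 0.202239
P(System A fails) [OR] = 1 − (1−0.12) × (1−0.202239) = 0.297970
P(Left circuit down) [OR] = 1 − (1−0.45) × (1−0.14) = 0.527000
P(System B 2 lost) [OR] = 1 − (1−0.527000) × (1−0.41) × (1−0.11) × (1−0.13) = 0.783916
P(Aircraft hydraulic pressure lost) [AND] = 0.297970 × 0.783916 = 0.233583
Rounded to 4 decimal places: P(Aircraft hydraulic pressure lost) ≈ 0.2336.

0.2336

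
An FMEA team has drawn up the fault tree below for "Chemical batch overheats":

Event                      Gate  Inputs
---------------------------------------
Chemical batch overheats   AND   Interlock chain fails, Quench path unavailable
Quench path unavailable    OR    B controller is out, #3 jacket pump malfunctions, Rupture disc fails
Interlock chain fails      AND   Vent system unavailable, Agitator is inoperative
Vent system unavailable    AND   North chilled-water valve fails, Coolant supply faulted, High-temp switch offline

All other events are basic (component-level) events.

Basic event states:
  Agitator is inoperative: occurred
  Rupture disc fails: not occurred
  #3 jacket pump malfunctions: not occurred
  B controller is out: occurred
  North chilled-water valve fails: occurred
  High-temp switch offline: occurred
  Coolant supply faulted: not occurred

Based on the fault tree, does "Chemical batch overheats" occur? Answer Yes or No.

Vent system unavailable [AND]: North chilled-water valve fails=occurs, Coolant supply faulted=not, High-temp switch offline=occurs → not all inputs occur → does not occur.
Interlock chain fails [AND]: Vent system unavailable=not, Agitator is inoperative=occurs → not all inputs occur → does not occur.
Quench path unavailable [OR]: B controller is out=occurs, #3 jacket pump malfunctions=not, Rupture disc fails=not → at least one input occurs → occurs.
Chemical batch overheats [AND]: Interlock chain fails=not, Quench path unavailable=occurs → not all inputs occur → does not occur.

No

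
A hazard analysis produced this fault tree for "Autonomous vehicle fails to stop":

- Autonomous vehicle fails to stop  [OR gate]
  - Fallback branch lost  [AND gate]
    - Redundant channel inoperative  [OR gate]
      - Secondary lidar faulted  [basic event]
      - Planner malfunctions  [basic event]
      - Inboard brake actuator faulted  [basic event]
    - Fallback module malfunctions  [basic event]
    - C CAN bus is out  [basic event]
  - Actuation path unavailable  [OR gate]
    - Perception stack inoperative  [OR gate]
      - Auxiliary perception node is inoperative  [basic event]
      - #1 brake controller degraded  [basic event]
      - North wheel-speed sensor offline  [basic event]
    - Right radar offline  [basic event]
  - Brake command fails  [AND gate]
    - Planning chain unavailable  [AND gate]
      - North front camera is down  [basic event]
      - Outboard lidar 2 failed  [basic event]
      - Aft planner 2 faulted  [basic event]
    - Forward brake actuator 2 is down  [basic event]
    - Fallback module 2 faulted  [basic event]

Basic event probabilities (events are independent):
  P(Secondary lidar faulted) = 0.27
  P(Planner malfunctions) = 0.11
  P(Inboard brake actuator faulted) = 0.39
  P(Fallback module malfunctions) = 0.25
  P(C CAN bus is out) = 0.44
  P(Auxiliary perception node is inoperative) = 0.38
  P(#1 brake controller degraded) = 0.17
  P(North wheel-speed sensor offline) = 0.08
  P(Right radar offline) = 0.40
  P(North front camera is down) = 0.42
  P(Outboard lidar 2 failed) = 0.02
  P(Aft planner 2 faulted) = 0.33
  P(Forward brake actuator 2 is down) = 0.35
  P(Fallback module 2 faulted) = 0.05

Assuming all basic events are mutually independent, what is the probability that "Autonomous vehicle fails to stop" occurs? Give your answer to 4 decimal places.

P(Redundant channel inoperative) [OR] = 1 − (1−0.27) × (1−0.11) × (1−0.39) = 0.603683
P(Fallback branch lost) [AND] = 0.603683 × 0.25 × 0.44 = 0.066405
P(Perception stack inoperative) [OR] = 1 − (1−0.38) × (1−0.17) × (1−0.08) = 0.526568
P(Actuation path unavailable) [OR] = 1 − (1−0.526568) × (1−0.40) = 0.715941
P(Planning chain unavailable) [AND] = 0.42 × 0.02 × 0.33 = 0.002772
P(Brake command fails) [AND] = 0.002772 × 0.35 × 0.05 = 0.000049
P(Autonomous vehicle fails to stop) [OR] = 1 − (1−0.066405) × (1−0.715941) × (1−0.000049) = 0.734817
Rounded to 4 decimal places: P(Autonomous vehicle fails to stop) ≈ 0.7348.

0.7348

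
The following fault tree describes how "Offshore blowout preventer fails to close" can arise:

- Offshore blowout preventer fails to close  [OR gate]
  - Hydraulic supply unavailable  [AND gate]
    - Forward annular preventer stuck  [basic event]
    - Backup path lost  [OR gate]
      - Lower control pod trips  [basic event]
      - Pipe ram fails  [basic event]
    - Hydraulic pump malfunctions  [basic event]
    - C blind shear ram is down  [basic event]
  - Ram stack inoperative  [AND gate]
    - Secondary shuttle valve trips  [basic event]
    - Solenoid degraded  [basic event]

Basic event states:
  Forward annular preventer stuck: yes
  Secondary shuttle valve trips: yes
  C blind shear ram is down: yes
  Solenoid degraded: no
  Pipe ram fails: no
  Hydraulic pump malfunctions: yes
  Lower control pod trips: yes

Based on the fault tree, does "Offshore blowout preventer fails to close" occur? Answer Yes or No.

Yes

Backup path lost [OR]: Lower control pod trips=occurs, Pipe ram fails=not → at least one input occurs → occurs.
Hydraulic supply unavailable [AND]: Forward annular preventer stuck=occurs, Backup path lost=occurs, Hydraulic pump malfunctions=occurs, C blind shear ram is down=occurs → all inputs occur → occurs.
Ram stack inoperative [AND]: Secondary shuttle valve trips=occurs, Solenoid degraded=not → not all inputs occur → does not occur.
Offshore blowout preventer fails to close [OR]: Hydraulic supply unavailable=occurs, Ram stack inoperative=not → at least one input occurs → occurs.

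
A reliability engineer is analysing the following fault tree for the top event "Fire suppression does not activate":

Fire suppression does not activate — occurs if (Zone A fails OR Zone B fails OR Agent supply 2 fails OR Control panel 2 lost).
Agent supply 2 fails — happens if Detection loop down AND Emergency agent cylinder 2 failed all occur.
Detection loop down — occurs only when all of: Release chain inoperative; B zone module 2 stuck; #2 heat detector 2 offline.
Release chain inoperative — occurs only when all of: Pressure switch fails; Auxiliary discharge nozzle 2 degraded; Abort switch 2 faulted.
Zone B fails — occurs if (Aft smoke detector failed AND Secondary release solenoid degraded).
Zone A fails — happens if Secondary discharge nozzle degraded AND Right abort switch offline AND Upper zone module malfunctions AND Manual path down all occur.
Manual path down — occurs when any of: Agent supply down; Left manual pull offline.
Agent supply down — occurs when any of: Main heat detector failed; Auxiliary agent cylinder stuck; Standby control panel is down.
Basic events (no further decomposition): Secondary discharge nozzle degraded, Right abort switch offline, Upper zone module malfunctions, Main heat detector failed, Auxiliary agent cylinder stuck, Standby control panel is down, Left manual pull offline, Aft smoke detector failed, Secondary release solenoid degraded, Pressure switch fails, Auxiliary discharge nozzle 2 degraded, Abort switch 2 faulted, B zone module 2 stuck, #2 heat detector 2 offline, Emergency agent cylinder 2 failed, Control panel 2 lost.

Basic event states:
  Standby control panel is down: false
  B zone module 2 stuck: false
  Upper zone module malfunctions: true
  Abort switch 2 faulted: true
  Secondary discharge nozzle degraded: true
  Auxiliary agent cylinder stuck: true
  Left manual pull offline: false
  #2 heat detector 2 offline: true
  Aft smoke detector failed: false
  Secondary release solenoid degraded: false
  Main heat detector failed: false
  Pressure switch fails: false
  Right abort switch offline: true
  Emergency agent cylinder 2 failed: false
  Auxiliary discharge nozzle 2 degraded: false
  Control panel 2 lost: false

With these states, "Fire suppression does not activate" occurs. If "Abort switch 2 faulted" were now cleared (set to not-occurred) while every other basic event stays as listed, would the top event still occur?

Yes

Counterfactual: set "Abort switch 2 faulted" to not occurred.
Agent supply down [OR]: Main heat detector failed=not, Auxiliary agent cylinder stuck=occurs, Standby control panel is down=not → at least one input occurs → occurs.
Manual path down [OR]: Agent supply down=occurs, Left manual pull offline=not → at least one input occurs → occurs.
Zone A fails [AND]: Secondary discharge nozzle degraded=occurs, Right abort switch offline=occurs, Upper zone module malfunctions=occurs, Manual path down=occurs → all inputs occur → occurs.
Zone B fails [AND]: Aft smoke detector failed=not, Secondary release solenoid degraded=not → not all inputs occur → does not occur.
Release chain inoperative [AND]: Pressure switch fails=not, Auxiliary discharge nozzle 2 degraded=not, Abort switch 2 faulted=not → not all inputs occur → does not occur.
Detection loop down [AND]: Release chain inoperative=not, B zone module 2 stuck=not, #2 heat detector 2 offline=occurs → not all inputs occur → does not occur.
Agent supply 2 fails [AND]: Detection loop down=not, Emergency agent cylinder 2 failed=not → not all inputs occur → does not occur.
Fire suppression does not activate [OR]: Zone A fails=occurs, Zone B fails=not, Agent supply 2 fails=not, Control panel 2 lost=not → at least one input occurs → occurs.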